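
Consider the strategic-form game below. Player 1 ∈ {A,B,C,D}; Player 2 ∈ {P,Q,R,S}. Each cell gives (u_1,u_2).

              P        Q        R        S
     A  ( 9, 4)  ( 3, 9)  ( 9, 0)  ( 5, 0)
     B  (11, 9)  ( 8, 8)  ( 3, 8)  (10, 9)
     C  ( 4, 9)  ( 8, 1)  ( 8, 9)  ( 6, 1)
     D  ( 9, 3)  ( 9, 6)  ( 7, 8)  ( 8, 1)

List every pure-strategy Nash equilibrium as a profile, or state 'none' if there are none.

Nash profiles: (B,P), (B,S)

(A,P): not NE [P1→B gives 11>9; P2→Q gives 9>4]
(A,Q): not NE [P1→D gives 9>3]
(A,R): not NE [P2→Q gives 9>0]
(A,S): not NE [P1→B gives 10>5; P2→Q gives 9>0]
(B,P): NE
(B,Q): not NE [P1→D gives 9>8; P2→S gives 9>8]
(B,R): not NE [P1→A gives 9>3; P2→S gives 9>8]
(B,S): NE
(C,P): not NE [P1→B gives 11>4]
(C,Q): not NE [P1→D gives 9>8; P2→R gives 9>1]
(C,R): not NE [P1→A gives 9>8]
(C,S): not NE [P1→B gives 10>6; P2→R gives 9>1]
(D,P): not NE [P1→B gives 11>9; P2→R gives 8>3]
(D,Q): not NE [P2→R gives 8>6]
(D,R): not NE [P1→A gives 9>7]
(D,S): not NE [P1→B gives 10>8; P2→R gives 8>1]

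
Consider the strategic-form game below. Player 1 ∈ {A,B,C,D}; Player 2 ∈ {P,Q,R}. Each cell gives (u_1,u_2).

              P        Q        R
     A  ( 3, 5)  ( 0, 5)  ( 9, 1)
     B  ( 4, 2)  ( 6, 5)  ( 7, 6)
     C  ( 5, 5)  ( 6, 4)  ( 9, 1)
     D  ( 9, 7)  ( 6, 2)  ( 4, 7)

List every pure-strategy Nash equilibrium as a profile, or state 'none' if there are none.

Nash profiles: (D,P)

(A,P): not NE [P1→D gives 9>3]
(A,Q): not NE [P1→D gives 6>0]
(A,R): not NE [P2→Q gives 5>1]
(B,P): not NE [P1→D gives 9>4; P2→R gives 6>2]
(B,Q): not NE [P2→R gives 6>5]
(B,R): not NE [P1→C gives 9>7]
(C,P): not NE [P1→D gives 9>5]
(C,Q): not NE [P2→P gives 5>4]
(C,R): not NE [P2→P gives 5>1]
(D,P): NE
(D,Q): not NE [P2→R gives 7>2]
(D,R): not NE [P1→C gives 9>4]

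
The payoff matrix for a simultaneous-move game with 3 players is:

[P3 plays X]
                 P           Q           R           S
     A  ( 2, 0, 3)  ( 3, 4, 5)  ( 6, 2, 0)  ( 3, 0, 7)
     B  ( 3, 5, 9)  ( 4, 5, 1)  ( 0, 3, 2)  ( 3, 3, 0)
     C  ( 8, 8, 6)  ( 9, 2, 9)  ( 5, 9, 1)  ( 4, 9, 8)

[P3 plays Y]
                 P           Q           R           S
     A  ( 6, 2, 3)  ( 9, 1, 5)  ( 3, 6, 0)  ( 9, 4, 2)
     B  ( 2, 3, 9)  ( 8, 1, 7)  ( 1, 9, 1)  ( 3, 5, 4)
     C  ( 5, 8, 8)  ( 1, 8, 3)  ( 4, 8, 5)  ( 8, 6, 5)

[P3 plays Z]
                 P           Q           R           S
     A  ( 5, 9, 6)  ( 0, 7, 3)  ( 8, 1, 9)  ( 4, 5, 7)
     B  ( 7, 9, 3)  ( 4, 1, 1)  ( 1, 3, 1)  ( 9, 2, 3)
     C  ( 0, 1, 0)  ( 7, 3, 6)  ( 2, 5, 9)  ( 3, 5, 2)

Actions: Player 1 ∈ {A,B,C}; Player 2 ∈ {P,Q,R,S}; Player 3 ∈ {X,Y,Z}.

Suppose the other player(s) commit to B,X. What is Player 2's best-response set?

u_2(P vs B,X) = 5
u_2(Q vs B,X) = 5
u_2(R vs B,X) = 3
u_2(S vs B,X) = 3
max payoff 5 at {P,Q}

BR_2 = {P,Q}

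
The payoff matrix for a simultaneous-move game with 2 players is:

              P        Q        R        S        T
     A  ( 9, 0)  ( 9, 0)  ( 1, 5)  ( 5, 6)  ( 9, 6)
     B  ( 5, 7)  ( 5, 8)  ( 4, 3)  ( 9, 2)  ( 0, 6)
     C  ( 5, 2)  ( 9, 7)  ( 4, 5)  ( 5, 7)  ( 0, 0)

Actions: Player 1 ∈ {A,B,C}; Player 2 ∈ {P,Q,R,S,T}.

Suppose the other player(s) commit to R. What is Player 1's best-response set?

u_1(A vs R) = 1
u_1(B vs R) = 4
u_1(C vs R) = 4
max payoff 4 at {B,C}

P1 best: {B,C}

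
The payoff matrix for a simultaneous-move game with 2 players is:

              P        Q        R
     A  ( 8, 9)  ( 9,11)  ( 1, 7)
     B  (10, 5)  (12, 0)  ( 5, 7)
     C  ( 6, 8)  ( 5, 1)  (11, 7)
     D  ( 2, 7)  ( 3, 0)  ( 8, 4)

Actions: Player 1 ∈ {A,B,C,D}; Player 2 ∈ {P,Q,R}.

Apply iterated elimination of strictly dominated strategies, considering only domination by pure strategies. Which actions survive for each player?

P1 drop A (B beats it: P:10>8 Q:12>9 R:5>1)
P1 drop D (C beats it: P:6>2 Q:5>3 R:11>8)
P2 drop Q (P beats it: B:5>0 C:8>1)
P1→{B,C} P2→{P,R}

IESDS → P1:{B,C} P2:{P,R}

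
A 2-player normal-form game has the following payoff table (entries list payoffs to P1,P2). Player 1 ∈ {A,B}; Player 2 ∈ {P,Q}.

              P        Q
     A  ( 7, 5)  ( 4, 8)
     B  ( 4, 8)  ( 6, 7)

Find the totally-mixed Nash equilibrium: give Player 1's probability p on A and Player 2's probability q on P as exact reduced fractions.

P1 indiff ⇒ q·7+(1-q)·4 = q·4+(1-q)·6 ⇒ q(3) = (1-q)(2) ⇒ q = 2/5
P2 indiff ⇒ p·5+(1-p)·8 = p·8+(1-p)·7 ⇒ p(-3) = (1-p)(-1) ⇒ p = 1/4

P1 mixes 1/4 on A; P2 mixes 2/5 on P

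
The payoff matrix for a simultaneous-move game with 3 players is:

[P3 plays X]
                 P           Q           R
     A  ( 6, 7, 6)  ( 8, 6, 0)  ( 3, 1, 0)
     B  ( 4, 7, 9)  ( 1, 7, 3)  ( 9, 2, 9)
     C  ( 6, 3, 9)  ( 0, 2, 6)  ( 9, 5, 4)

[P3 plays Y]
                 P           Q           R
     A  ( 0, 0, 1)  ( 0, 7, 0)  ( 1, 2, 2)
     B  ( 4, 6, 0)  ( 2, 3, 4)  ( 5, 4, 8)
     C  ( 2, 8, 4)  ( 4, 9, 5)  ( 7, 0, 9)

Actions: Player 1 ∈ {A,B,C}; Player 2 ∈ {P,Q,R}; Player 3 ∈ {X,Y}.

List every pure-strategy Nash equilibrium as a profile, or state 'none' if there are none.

NE set: (A,P,X)

(A,P,X): NE
(A,P,Y): not NE [P1→B gives 4>0; P2→Q gives 7>0; P3→X gives 6>1]
(A,Q,X): not NE [P2→P gives 7>6]
(A,Q,Y): not NE [P1→C gives 4>0]
(A,R,X): not NE [P1→C gives 9>3; P2→P gives 7>1; P3→Y gives 2>0]
(A,R,Y): not NE [P1→C gives 7>1; P2→Q gives 7>2]
(B,P,X): not NE [P1→C gives 6>4]
(B,P,Y): not NE [P3→X gives 9>0]
(B,Q,X): not NE [P1→A gives 8>1; P3→Y gives 4>3]
(B,Q,Y): not NE [P1→C gives 4>2; P2→P gives 6>3]
(B,R,X): not NE [P2→Q gives 7>2]
(B,R,Y): not NE [P1→C gives 7>5; P2→P gives 6>4; P3→X gives 9>8]
(C,P,X): not NE [P2→R gives 5>3]
(C,P,Y): not NE [P1→B gives 4>2; P2→Q gives 9>8; P3→X gives 9>4]
(C,Q,X): not NE [P1→A gives 8>0; P2→R gives 5>2]
(C,Q,Y): not NE [P3→X gives 6>5]
(C,R,X): not NE [P3→Y gives 9>4]
(C,R,Y): not NE [P2→Q gives 9>0]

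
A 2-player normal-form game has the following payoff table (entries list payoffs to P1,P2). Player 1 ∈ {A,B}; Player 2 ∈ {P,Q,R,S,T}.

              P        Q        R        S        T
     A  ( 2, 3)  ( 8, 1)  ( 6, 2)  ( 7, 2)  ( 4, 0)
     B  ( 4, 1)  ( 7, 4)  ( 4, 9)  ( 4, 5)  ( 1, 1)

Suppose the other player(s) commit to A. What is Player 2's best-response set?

BR_2 = {P}

u_2(P vs A) = 3
u_2(Q vs A) = 1
u_2(R vs A) = 2
u_2(S vs A) = 2
u_2(T vs A) = 0
max payoff 3 at {P}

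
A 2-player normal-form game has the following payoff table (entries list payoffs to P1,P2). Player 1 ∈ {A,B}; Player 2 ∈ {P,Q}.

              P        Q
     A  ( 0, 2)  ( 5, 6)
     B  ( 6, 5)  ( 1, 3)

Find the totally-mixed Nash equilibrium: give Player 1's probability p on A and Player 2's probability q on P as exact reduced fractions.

P1 indiff ⇒ q·0+(1-q)·5 = q·6+(1-q)·1 ⇒ q(-6) = (1-q)(-4) ⇒ q = 2/5
P2 indiff ⇒ p·2+(1-p)·5 = p·6+(1-p)·3 ⇒ p(-4) = (1-p)(-2) ⇒ p = 1/3

p=1/3, q=2/5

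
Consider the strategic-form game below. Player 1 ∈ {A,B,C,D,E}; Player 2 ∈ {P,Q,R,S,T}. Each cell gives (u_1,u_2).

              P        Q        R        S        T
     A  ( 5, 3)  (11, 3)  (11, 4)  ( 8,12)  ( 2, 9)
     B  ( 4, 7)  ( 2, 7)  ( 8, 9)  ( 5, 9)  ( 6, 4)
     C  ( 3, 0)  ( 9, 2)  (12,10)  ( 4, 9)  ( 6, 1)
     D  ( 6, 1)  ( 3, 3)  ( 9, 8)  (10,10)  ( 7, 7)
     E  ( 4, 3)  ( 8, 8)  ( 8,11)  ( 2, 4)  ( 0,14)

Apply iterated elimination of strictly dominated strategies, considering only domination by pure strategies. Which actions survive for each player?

Remaining: P1:{A,C,D} P2:{R,S}

P1 drop B (D beats it: P:6>4 Q:3>2 R:9>8 S:10>5 T:7>6)
P1 drop E (A beats it: P:5>4 Q:11>8 R:11>8 S:8>2 T:2>0)
P2 drop P (R beats it: A:4>3 C:10>0 D:8>1)
P2 drop Q (R beats it: A:4>3 C:10>2 D:8>3)
P2 drop T (S beats it: A:12>9 C:9>1 D:10>7)
P1→{A,C,D} P2→{R,S}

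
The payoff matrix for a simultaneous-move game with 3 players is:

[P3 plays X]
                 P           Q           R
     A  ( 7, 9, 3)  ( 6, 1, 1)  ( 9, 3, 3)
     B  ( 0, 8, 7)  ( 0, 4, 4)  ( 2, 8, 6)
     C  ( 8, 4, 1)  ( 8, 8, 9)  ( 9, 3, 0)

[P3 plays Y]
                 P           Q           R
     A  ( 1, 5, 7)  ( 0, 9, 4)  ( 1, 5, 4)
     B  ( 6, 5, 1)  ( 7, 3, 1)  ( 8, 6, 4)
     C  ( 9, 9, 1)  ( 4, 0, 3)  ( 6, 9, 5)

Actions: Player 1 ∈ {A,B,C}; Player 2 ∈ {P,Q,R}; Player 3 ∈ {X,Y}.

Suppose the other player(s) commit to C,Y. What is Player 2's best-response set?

u_2(P vs C,Y) = 9
u_2(Q vs C,Y) = 0
u_2(R vs C,Y) = 9
max payoff 9 at {P,R}

P2 best: {P,R}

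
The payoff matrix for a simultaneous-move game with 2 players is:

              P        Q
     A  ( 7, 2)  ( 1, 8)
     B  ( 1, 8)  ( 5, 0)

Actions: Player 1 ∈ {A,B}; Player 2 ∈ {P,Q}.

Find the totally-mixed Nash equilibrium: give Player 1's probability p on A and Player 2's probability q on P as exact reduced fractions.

P1 indiff ⇒ q·7+(1-q)·1 = q·1+(1-q)·5 ⇒ q(6) = (1-q)(4) ⇒ q = 2/5
P2 indiff ⇒ p·2+(1-p)·8 = p·8+(1-p)·0 ⇒ p(-6) = (1-p)(-8) ⇒ p = 4/7

P1 mixes 4/7 on A; P2 mixes 2/5 on P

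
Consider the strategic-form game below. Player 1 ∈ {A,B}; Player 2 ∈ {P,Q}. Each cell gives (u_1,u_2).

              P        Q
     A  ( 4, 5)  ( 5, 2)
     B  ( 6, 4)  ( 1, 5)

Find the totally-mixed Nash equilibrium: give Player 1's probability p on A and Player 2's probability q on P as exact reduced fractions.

P1 indiff ⇒ q·4+(1-q)·5 = q·6+(1-q)·1 ⇒ q(-2) = (1-q)(-4) ⇒ q = 2/3
P2 indiff ⇒ p·5+(1-p)·4 = p·2+(1-p)·5 ⇒ p(3) = (1-p)(1) ⇒ p = 1/4

(p,q) = (1/4, 2/3)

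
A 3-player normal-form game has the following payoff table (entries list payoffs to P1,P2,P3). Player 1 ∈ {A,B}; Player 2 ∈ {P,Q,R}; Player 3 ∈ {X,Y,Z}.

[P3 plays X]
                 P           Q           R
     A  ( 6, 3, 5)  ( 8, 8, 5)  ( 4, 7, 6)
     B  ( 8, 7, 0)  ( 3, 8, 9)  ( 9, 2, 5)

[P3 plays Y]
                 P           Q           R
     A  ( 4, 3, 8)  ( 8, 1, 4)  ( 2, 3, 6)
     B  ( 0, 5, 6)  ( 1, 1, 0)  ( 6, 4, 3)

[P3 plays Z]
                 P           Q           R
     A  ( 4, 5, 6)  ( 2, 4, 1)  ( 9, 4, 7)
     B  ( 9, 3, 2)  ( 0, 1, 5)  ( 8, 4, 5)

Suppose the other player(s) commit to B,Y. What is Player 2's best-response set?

u_2(P vs B,Y) = 5
u_2(Q vs B,Y) = 1
u_2(R vs B,Y) = 4
max payoff 5 at {P}

P2 best: {P}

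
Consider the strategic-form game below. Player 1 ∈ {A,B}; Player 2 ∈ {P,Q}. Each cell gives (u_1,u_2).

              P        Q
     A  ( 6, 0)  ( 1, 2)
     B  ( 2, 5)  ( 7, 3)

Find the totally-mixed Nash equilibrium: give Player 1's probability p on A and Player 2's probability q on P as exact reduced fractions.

(p,q) = (1/2, 3/5)

P1 indiff ⇒ q·6+(1-q)·1 = q·2+(1-q)·7 ⇒ q(4) = (1-q)(6) ⇒ q = 3/5
P2 indiff ⇒ p·0+(1-p)·5 = p·2+(1-p)·3 ⇒ p(-2) = (1-p)(-2) ⇒ p = 1/2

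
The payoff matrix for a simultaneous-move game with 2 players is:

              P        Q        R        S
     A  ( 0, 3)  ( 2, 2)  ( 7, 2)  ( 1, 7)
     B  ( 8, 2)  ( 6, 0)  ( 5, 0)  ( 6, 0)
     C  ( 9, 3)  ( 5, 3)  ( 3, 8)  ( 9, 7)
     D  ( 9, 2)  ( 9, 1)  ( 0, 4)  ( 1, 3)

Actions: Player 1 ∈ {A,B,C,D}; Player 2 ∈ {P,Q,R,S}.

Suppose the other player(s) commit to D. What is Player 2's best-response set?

u_2(P vs D) = 2
u_2(Q vs D) = 1
u_2(R vs D) = 4
u_2(S vs D) = 3
max payoff 4 at {R}

BR_2 = {R}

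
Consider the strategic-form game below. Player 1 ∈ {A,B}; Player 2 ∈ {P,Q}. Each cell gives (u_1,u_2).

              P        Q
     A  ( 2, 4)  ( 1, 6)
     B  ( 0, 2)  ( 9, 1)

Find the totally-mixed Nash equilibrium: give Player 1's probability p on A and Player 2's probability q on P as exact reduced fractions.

P1 indiff ⇒ q·2+(1-q)·1 = q·0+(1-q)·9 ⇒ q(2) = (1-q)(8) ⇒ q = 4/5
P2 indiff ⇒ p·4+(1-p)·2 = p·6+(1-p)·1 ⇒ p(-2) = (1-p)(-1) ⇒ p = 1/3

p=1/3, q=4/5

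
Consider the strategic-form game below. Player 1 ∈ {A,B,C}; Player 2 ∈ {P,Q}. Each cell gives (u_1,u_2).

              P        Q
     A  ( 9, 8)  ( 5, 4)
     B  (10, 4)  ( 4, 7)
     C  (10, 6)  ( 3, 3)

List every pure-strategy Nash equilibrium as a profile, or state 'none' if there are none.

(A,P): not NE [P1→C gives 10>9]
(A,Q): not NE [P2→P gives 8>4]
(B,P): not NE [P2→Q gives 7>4]
(B,Q): not NE [P1→A gives 5>4]
(C,P): NE
(C,Q): not NE [P1→A gives 5>3; P2→P gives 6>3]

NE set: (C,P)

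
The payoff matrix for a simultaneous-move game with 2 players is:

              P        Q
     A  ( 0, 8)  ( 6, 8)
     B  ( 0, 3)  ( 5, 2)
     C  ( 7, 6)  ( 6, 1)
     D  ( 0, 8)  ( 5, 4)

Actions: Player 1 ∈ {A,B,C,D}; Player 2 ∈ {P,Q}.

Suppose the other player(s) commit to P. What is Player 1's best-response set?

u_1(A vs P) = 0
u_1(B vs P) = 0
u_1(C vs P) = 7
u_1(D vs P) = 0
max payoff 7 at {C}

BR_1 = {C}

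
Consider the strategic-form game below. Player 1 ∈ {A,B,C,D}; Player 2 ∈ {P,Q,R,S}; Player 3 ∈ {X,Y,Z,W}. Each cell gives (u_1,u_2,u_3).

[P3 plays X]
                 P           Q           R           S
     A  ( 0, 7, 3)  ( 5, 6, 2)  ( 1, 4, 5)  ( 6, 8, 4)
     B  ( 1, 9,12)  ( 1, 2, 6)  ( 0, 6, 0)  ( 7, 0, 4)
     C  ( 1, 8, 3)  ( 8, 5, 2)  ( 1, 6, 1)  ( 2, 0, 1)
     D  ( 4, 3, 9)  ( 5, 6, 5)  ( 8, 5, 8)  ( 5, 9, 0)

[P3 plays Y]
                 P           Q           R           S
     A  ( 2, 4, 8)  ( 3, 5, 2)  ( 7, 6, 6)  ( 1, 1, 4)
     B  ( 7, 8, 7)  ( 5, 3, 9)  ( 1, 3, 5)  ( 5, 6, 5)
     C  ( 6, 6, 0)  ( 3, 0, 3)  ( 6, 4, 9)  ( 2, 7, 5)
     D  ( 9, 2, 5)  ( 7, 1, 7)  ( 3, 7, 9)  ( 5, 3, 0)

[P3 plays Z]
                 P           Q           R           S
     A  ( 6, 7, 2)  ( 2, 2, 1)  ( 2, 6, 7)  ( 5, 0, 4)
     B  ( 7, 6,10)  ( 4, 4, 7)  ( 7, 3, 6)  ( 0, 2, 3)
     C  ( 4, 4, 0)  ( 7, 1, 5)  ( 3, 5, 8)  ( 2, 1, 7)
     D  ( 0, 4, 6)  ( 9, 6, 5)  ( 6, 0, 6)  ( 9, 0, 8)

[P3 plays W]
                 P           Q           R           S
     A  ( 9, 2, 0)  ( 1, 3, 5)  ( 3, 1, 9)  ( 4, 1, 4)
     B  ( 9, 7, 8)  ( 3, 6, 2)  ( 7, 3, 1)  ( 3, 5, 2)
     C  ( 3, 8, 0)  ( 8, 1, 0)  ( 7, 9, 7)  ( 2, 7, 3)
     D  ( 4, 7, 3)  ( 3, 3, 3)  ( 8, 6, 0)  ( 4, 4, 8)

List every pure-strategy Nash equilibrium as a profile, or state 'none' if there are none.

(A,P,X): not NE [P1→D gives 4>0; P2→S gives 8>7; P3→Y gives 8>3]
(A,P,Y): not NE [P1→D gives 9>2; P2→R gives 6>4]
(A,P,Z): not NE [P1→B gives 7>6; P3→Y gives 8>2]
(A,P,W): not NE [P2→Q gives 3>2; P3→Y gives 8>0]
(A,Q,X): not NE [P1→C gives 8>5; P2→S gives 8>6; P3→W gives 5>2]
(A,Q,Y): not NE [P1→D gives 7>3; P2→R gives 6>5; P3→W gives 5>2]
(A,Q,Z): not NE [P1→D gives 9>2; P2→P gives 7>2; P3→W gives 5>1]
(A,Q,W): not NE [P1→C gives 8>1]
(A,R,X): not NE [P1→D gives 8>1; P2→S gives 8>4; P3→W gives 9>5]
(A,R,Y): not NE [P3→W gives 9>6]
(A,R,Z): not NE [P1→B gives 7>2; P2→P gives 7>6; P3→W gives 9>7]
(A,R,W): not NE [P1→D gives 8>3; P2→Q gives 3>1]
(A,S,X): not NE [P1→B gives 7>6]
(A,S,Y): not NE [P1→D gives 5>1; P2→R gives 6>1]
(A,S,Z): not NE [P1→D gives 9>5; P2→P gives 7>0]
(A,S,W): not NE [P2→Q gives 3>1]
(B,P,X): not NE [P1→D gives 4>1]
(B,P,Y): not NE [P1→D gives 9>7; P3→X gives 12>7]
(B,P,Z): not NE [P3→X gives 12>10]
(B,P,W): not NE [P3→X gives 12>8]
(B,Q,X): not NE [P1→C gives 8>1; P2→P gives 9>2; P3→Y gives 9>6]
(B,Q,Y): not NE [P1→D gives 7>5; P2→P gives 8>3]
(B,Q,Z): not NE [P1→D gives 9>4; P2→P gives 6>4; P3→Y gives 9>7]
(B,Q,W): not NE [P1→C gives 8>3; P2→P gives 7>6; P3→Y gives 9>2]
(B,R,X): not NE [P1→D gives 8>0; P2→P gives 9>6; P3→Z gives 6>0]
(B,R,Y): not NE [P1→A gives 7>1; P2→P gives 8>3; P3→Z gives 6>5]
(B,R,Z): not NE [P2→P gives 6>3]
(B,R,W): not NE [P1→D gives 8>7; P2→P gives 7>3; P3→Z gives 6>1]
(B,S,X): not NE [P2→P gives 9>0; P3→Y gives 5>4]
(B,S,Y): not NE [P2→P gives 8>6]
(B,S,Z): not NE [P1→D gives 9>0; P2→P gives 6>2; P3→Y gives 5>3]
(B,S,W): not NE [P1→D gives 4>3; P2→P gives 7>5; P3→Y gives 5>2]
(C,P,X): not NE [P1→D gives 4>1]
(C,P,Y): not NE [P1→D gives 9>6; P2→S gives 7>6; P3→X gives 3>0]
(C,P,Z): not NE [P1→B gives 7>4; P2→R gives 5>4; P3→X gives 3>0]
(C,P,W): not NE [P1→B gives 9>3; P2→R gives 9>8; P3→X gives 3>0]
(C,Q,X): not NE [P2→P gives 8>5; P3→Z gives 5>2]
(C,Q,Y): not NE [P1→D gives 7>3; P2→S gives 7>0; P3→Z gives 5>3]
(C,Q,Z): not NE [P1→D gives 9>7; P2→R gives 5>1]
(C,Q,W): not NE [P2→R gives 9>1; P3→Z gives 5>0]
(C,R,X): not NE [P1→D gives 8>1; P2→P gives 8>6; P3→Y gives 9>1]
(C,R,Y): not NE [P1→A gives 7>6; P2→S gives 7>4]
(C,R,Z): not NE [P1→B gives 7>3; P3→Y gives 9>8]
(C,R,W): not NE [P1→D gives 8>7; P3→Y gives 9>7]
(C,S,X): not NE [P1→B gives 7>2; P2→P gives 8>0; P3→Z gives 7>1]
(C,S,Y): not NE [P1→D gives 5>2; P3→Z gives 7>5]
(C,S,Z): not NE [P1→D gives 9>2; P2→R gives 5>1]
(C,S,W): not NE [P1→D gives 4>2; P2→R gives 9>7; P3→Z gives 7>3]
(D,P,X): not NE [P2→S gives 9>3]
(D,P,Y): not NE [P2→R gives 7>2; P3→X gives 9>5]
(D,P,Z): not NE [P1→B gives 7>0; P2→Q gives 6>4; P3→X gives 9>6]
(D,P,W): not NE [P1→B gives 9>4; P3→X gives 9>3]
(D,Q,X): not NE [P1→C gives 8>5; P2→S gives 9>6; P3→Y gives 7>5]
(D,Q,Y): not NE [P2→R gives 7>1]
(D,Q,Z): not NE [P3→Y gives 7>5]
(D,Q,W): not NE [P1→C gives 8>3; P2→P gives 7>3; P3→Y gives 7>3]
(D,R,X): not NE [P2→S gives 9>5; P3→Y gives 9>8]
(D,R,Y): not NE [P1→A gives 7>3]
(D,R,Z): not NE [P1→B gives 7>6; P2→Q gives 6>0; P3→Y gives 9>6]
(D,R,W): not NE [P2→P gives 7>6; P3→Y gives 9>0]
(D,S,X): not NE [P1→B gives 7>5; P3→W gives 8>0]
(D,S,Y): not NE [P2→R gives 7>3; P3→W gives 8>0]
(D,S,Z): not NE [P2→Q gives 6>0]
(D,S,W): not NE [P2→P gives 7>4]

Equilibria: none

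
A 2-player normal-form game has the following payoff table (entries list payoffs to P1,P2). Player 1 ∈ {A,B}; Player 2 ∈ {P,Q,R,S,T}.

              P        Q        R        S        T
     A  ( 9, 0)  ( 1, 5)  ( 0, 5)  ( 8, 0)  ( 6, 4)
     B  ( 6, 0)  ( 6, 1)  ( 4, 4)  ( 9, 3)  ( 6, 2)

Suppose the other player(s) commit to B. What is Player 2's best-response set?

u_2(P vs B) = 0
u_2(Q vs B) = 1
u_2(R vs B) = 4
u_2(S vs B) = 3
u_2(T vs B) = 2
max payoff 4 at {R}

P2 best: {R}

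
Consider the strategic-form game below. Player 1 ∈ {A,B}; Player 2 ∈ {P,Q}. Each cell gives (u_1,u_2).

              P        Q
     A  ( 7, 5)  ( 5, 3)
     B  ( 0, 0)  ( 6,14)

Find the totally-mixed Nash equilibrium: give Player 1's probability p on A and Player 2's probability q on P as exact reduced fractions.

P1 indiff ⇒ q·7+(1-q)·5 = q·0+(1-q)·6 ⇒ q(7) = (1-q)(1) ⇒ q = 1/8
P2 indiff ⇒ p·5+(1-p)·0 = p·3+(1-p)·14 ⇒ p(2) = (1-p)(14) ⇒ p = 7/8

(p,q) = (7/8, 1/8)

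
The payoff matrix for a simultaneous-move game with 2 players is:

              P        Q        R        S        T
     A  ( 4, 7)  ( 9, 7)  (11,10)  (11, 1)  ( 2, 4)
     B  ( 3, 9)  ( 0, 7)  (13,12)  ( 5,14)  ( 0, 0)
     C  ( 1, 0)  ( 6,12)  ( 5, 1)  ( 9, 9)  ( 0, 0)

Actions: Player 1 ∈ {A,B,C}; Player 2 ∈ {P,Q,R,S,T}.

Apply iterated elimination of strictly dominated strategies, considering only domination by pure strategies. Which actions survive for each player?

P1 drop C (A beats it: P:4>1 Q:9>6 R:11>5 S:11>9 T:2>0)
P2 drop P (R beats it: A:10>7 B:12>9)
P2 drop Q (R beats it: A:10>7 B:12>7)
P2 drop T (R beats it: A:10>4 B:12>0)
P1→{A,B} P2→{R,S}

Remaining: P1:{A,B} P2:{R,S}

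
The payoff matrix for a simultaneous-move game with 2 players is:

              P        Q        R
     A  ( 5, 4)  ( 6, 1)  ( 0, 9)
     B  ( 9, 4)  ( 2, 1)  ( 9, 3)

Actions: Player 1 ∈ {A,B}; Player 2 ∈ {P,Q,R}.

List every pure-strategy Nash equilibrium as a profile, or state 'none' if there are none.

Nash profiles: (B,P)

(A,P): not NE [P1→B gives 9>5; P2→R gives 9>4]
(A,Q): not NE [P2→R gives 9>1]
(A,R): not NE [P1→B gives 9>0]
(B,P): NE
(B,Q): not NE [P1→A gives 6>2; P2→P gives 4>1]
(B,R): not NE [P2→P gives 4>3]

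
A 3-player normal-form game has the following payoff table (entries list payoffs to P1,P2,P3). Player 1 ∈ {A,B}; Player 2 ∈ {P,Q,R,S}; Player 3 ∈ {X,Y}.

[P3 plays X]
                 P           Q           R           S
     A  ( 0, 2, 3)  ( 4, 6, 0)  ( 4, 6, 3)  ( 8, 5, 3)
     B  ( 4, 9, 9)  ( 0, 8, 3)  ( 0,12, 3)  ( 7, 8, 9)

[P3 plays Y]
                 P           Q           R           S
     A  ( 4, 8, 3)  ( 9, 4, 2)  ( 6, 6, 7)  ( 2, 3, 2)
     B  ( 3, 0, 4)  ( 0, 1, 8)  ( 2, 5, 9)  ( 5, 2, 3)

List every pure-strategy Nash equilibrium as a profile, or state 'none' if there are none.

(A,P,X): not NE [P1→B gives 4>0; P2→R gives 6>2]
(A,P,Y): NE
(A,Q,X): not NE [P3→Y gives 2>0]
(A,Q,Y): not NE [P2→P gives 8>4]
(A,R,X): not NE [P3→Y gives 7>3]
(A,R,Y): not NE [P2→P gives 8>6]
(A,S,X): not NE [P2→R gives 6>5]
(A,S,Y): not NE [P1→B gives 5>2; P2→P gives 8>3; P3→X gives 3>2]
(B,P,X): not NE [P2→R gives 12>9]
(B,P,Y): not NE [P1→A gives 4>3; P2→R gives 5>0; P3→X gives 9>4]
(B,Q,X): not NE [P1→A gives 4>0; P2→R gives 12>8; P3→Y gives 8>3]
(B,Q,Y): not NE [P1→A gives 9>0; P2→R gives 5>1]
(B,R,X): not NE [P1→A gives 4>0; P3→Y gives 9>3]
(B,R,Y): not NE [P1→A gives 6>2]
(B,S,X): not NE [P1→A gives 8>7; P2→R gives 12>8]
(B,S,Y): not NE [P2→R gives 5>2; P3→X gives 9>3]

PSNE = {(A,P,Y)}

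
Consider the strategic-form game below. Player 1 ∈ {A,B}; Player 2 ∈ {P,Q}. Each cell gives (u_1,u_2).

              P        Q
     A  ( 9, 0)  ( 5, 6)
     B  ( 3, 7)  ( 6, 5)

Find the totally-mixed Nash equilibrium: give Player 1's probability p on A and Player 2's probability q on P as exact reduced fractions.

P1 indiff ⇒ q·9+(1-q)·5 = q·3+(1-q)·6 ⇒ q(6) = (1-q)(1) ⇒ q = 1/7
P2 indiff ⇒ p·0+(1-p)·7 = p·6+(1-p)·5 ⇒ p(-6) = (1-p)(-2) ⇒ p = 1/4

p=1/4, q=1/7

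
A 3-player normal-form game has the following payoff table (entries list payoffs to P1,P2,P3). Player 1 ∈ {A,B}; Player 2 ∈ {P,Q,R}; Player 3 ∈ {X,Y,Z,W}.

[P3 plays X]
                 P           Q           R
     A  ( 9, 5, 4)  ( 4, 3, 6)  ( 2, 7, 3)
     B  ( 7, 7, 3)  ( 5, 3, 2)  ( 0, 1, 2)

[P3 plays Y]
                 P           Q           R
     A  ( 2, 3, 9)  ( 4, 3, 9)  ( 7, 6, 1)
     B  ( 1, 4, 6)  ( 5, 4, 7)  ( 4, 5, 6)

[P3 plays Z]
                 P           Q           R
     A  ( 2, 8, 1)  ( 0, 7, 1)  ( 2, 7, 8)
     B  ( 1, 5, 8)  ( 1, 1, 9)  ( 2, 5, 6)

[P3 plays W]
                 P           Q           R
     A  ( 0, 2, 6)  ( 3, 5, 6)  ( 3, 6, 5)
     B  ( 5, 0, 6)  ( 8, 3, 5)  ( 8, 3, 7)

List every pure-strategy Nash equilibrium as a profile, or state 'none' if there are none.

NE set: (B,R,W)

(A,P,X): not NE [P2→R gives 7>5; P3→Y gives 9>4]
(A,P,Y): not NE [P2→R gives 6>3]
(A,P,Z): not NE [P3→Y gives 9>1]
(A,P,W): not NE [P1→B gives 5>0; P2→R gives 6>2; P3→Y gives 9>6]
(A,Q,X): not NE [P1→B gives 5>4; P2→R gives 7>3; P3→Y gives 9>6]
(A,Q,Y): not NE [P1→B gives 5>4; P2→R gives 6>3]
(A,Q,Z): not NE [P1→B gives 1>0; P2→P gives 8>7; P3→Y gives 9>1]
(A,Q,W): not NE [P1→B gives 8>3; P2→R gives 6>5; P3→Y gives 9>6]
(A,R,X): not NE [P3→Z gives 8>3]
(A,R,Y): not NE [P3→Z gives 8>1]
(A,R,Z): not NE [P2→P gives 8>7]
(A,R,W): not NE [P1→B gives 8>3; P3→Z gives 8>5]
(B,P,X): not NE [P1→A gives 9>7; P3→Z gives 8>3]
(B,P,Y): not NE [P1→A gives 2>1; P2→R gives 5>4; P3→Z gives 8>6]
(B,P,Z): not NE [P1→A gives 2>1]
(B,P,W): not NE [P2→R gives 3>0; P3→Z gives 8>6]
(B,Q,X): not NE [P2→P gives 7>3; P3→Z gives 9>2]
(B,Q,Y): not NE [P2→R gives 5>4; P3→Z gives 9>7]
(B,Q,Z): not NE [P2→R gives 5>1]
(B,Q,W): not NE [P3→Z gives 9>5]
(B,R,X): not NE [P1→A gives 2>0; P2→P gives 7>1; P3→W gives 7>2]
(B,R,Y): not NE [P1→A gives 7>4; P3→W gives 7>6]
(B,R,Z): not NE [P3→W gives 7>6]
(B,R,W): NE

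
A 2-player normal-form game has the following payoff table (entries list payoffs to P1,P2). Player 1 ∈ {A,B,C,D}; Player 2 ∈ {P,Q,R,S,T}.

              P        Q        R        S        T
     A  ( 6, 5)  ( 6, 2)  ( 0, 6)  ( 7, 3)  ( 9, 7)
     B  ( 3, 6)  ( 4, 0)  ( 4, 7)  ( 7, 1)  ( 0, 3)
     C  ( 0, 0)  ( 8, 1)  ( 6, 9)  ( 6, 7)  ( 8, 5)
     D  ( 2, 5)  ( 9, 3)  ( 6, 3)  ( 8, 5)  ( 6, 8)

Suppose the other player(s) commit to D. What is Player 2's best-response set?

u_2(P vs D) = 5
u_2(Q vs D) = 3
u_2(R vs D) = 3
u_2(S vs D) = 5
u_2(T vs D) = 8
max payoff 8 at {T}

argmax u_2 = {T}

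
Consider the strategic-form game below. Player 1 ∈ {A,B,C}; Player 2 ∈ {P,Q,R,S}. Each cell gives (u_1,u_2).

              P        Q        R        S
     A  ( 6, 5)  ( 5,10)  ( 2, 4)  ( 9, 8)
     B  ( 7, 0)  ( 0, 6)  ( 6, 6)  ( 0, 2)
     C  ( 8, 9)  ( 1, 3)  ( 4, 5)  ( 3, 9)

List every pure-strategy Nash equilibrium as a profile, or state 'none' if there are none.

(A,P): not NE [P1→C gives 8>6; P2→Q gives 10>5]
(A,Q): NE
(A,R): not NE [P1→B gives 6>2; P2→Q gives 10>4]
(A,S): not NE [P2→Q gives 10>8]
(B,P): not NE [P1→C gives 8>7; P2→R gives 6>0]
(B,Q): not NE [P1→A gives 5>0]
(B,R): NE
(B,S): not NE [P1→A gives 9>0; P2→R gives 6>2]
(C,P): NE
(C,Q): not NE [P1→A gives 5>1; P2→S gives 9>3]
(C,R): not NE [P1→B gives 6>4; P2→S gives 9>5]
(C,S): not NE [P1→A gives 9>3]

PSNE = {(A,Q), (B,R), (C,P)}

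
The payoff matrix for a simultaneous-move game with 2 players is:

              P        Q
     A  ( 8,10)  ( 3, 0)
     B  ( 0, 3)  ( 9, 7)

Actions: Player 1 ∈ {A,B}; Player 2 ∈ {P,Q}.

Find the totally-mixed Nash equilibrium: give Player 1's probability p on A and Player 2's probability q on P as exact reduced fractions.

P1 mixes 2/7 on A; P2 mixes 3/7 on P

P1 indiff ⇒ q·8+(1-q)·3 = q·0+(1-q)·9 ⇒ q(8) = (1-q)(6) ⇒ q = 3/7
P2 indiff ⇒ p·10+(1-p)·3 = p·0+(1-p)·7 ⇒ p(10) = (1-p)(4) ⇒ p = 2/7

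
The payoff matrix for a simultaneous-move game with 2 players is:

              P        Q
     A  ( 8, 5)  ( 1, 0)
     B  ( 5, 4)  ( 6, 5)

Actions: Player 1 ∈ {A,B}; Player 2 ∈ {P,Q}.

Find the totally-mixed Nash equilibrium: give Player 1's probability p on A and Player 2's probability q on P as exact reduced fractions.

P1 indiff ⇒ q·8+(1-q)·1 = q·5+(1-q)·6 ⇒ q(3) = (1-q)(5) ⇒ q = 5/8
P2 indiff ⇒ p·5+(1-p)·4 = p·0+(1-p)·5 ⇒ p(5) = (1-p)(1) ⇒ p = 1/6

P1 mixes 1/6 on A; P2 mixes 5/8 on P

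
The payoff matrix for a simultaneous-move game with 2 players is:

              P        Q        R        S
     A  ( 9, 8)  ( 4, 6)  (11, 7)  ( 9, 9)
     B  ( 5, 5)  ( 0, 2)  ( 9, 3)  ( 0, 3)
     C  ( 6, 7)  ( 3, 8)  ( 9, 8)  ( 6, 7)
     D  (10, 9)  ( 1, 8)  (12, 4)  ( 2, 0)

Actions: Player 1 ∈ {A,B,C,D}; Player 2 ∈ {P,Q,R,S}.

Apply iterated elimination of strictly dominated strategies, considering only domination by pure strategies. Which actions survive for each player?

P1 drop B (A beats it: P:9>5 Q:4>0 R:11>9 S:9>0)
P1 drop C (A beats it: P:9>6 Q:4>3 R:11>9 S:9>6)
P2 drop Q (P beats it: A:8>6 D:9>8)
P2 drop R (P beats it: A:8>7 D:9>4)
P1→{A,D} P2→{P,S}

Remaining: P1:{A,D} P2:{P,S}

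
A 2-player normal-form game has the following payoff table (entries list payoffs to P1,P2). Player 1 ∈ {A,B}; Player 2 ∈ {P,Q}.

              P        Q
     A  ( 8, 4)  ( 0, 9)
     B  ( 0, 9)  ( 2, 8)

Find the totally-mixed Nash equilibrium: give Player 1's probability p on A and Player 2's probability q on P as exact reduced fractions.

P1 mixes 1/6 on A; P2 mixes 1/5 on P

P1 indiff ⇒ q·8+(1-q)·0 = q·0+(1-q)·2 ⇒ q(8) = (1-q)(2) ⇒ q = 1/5
P2 indiff ⇒ p·4+(1-p)·9 = p·9+(1-p)·8 ⇒ p(-5) = (1-p)(-1) ⇒ p = 1/6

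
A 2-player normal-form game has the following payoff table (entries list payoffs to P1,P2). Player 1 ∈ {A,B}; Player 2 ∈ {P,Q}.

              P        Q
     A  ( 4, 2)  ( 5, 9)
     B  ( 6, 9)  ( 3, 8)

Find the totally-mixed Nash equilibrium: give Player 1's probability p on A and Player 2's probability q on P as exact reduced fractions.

P1 indiff ⇒ q·4+(1-q)·5 = q·6+(1-q)·3 ⇒ q(-2) = (1-q)(-2) ⇒ q = 1/2
P2 indiff ⇒ p·2+(1-p)·9 = p·9+(1-p)·8 ⇒ p(-7) = (1-p)(-1) ⇒ p = 1/8

P1 mixes 1/8 on A; P2 mixes 1/2 on P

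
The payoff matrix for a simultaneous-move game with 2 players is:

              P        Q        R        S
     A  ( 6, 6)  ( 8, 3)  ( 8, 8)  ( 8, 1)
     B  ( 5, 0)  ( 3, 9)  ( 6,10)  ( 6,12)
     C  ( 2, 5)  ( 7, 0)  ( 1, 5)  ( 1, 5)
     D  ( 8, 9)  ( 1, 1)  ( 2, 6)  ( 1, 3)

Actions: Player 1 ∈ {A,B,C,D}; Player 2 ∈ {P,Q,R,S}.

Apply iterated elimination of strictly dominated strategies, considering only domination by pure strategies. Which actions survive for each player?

P1 drop B (A beats it: P:6>5 Q:8>3 R:8>6 S:8>6)
P1 drop C (A beats it: P:6>2 Q:8>7 R:8>1 S:8>1)
P2 drop Q (P beats it: A:6>3 D:9>1)
P2 drop S (P beats it: A:6>1 D:9>3)
P1→{A,D} P2→{P,R}

Remaining: P1:{A,D} P2:{P,R}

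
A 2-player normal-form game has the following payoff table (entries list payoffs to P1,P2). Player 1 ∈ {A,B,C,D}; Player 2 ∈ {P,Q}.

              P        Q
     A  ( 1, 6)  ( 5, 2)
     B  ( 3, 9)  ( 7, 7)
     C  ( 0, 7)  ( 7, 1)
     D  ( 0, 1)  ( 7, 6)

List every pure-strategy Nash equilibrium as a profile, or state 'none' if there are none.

Nash profiles: (B,P), (D,Q)

(A,P): not NE [P1→B gives 3>1]
(A,Q): not NE [P1→D gives 7>5; P2→P gives 6>2]
(B,P): NE
(B,Q): not NE [P2→P gives 9>7]
(C,P): not NE [P1→B gives 3>0]
(C,Q): not NE [P2→P gives 7>1]
(D,P): not NE [P1→B gives 3>0; P2→Q gives 6>1]
(D,Q): NE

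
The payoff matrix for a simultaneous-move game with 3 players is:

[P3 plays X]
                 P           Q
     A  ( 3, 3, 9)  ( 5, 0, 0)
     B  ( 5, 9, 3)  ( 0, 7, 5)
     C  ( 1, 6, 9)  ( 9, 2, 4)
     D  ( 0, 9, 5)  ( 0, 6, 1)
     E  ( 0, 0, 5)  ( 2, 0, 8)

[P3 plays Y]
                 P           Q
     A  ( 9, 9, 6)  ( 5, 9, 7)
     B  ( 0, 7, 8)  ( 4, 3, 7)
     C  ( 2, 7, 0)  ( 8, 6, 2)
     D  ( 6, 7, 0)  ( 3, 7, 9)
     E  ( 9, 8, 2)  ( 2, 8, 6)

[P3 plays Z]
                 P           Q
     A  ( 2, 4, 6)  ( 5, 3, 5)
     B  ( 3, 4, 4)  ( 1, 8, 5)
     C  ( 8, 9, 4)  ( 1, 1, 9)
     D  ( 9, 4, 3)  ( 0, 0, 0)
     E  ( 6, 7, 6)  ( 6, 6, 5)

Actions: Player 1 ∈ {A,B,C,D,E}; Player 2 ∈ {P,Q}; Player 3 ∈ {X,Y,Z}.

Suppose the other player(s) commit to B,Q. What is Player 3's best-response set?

u_3(X vs B,Q) = 5
u_3(Y vs B,Q) = 7
u_3(Z vs B,Q) = 5
max payoff 7 at {Y}

BR_3 = {Y}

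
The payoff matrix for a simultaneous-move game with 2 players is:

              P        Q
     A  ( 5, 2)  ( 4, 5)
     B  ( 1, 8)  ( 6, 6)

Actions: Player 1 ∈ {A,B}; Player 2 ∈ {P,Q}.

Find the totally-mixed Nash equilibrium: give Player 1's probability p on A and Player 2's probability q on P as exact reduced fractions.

P1 indiff ⇒ q·5+(1-q)·4 = q·1+(1-q)·6 ⇒ q(4) = (1-q)(2) ⇒ q = 1/3
P2 indiff ⇒ p·2+(1-p)·8 = p·5+(1-p)·6 ⇒ p(-3) = (1-p)(-2) ⇒ p = 2/5

(p,q) = (2/5, 1/3)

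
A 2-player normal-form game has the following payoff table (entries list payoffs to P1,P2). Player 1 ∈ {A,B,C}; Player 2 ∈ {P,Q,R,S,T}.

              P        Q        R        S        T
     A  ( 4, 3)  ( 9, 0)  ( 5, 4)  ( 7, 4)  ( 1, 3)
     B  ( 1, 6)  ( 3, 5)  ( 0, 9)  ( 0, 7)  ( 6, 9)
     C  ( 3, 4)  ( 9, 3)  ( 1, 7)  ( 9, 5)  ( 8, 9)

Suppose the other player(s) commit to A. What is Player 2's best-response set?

P2 best: {R,S}

u_2(P vs A) = 3
u_2(Q vs A) = 0
u_2(R vs A) = 4
u_2(S vs A) = 4
u_2(T vs A) = 3
max payoff 4 at {R,S}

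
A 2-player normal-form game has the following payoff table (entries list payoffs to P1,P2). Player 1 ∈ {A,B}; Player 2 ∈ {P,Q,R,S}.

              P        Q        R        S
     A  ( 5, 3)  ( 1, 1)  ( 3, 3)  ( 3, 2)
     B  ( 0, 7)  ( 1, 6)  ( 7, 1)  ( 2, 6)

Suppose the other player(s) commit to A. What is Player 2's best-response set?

u_2(P vs A) = 3
u_2(Q vs A) = 1
u_2(R vs A) = 3
u_2(S vs A) = 2
max payoff 3 at {P,R}

P2 best: {P,R}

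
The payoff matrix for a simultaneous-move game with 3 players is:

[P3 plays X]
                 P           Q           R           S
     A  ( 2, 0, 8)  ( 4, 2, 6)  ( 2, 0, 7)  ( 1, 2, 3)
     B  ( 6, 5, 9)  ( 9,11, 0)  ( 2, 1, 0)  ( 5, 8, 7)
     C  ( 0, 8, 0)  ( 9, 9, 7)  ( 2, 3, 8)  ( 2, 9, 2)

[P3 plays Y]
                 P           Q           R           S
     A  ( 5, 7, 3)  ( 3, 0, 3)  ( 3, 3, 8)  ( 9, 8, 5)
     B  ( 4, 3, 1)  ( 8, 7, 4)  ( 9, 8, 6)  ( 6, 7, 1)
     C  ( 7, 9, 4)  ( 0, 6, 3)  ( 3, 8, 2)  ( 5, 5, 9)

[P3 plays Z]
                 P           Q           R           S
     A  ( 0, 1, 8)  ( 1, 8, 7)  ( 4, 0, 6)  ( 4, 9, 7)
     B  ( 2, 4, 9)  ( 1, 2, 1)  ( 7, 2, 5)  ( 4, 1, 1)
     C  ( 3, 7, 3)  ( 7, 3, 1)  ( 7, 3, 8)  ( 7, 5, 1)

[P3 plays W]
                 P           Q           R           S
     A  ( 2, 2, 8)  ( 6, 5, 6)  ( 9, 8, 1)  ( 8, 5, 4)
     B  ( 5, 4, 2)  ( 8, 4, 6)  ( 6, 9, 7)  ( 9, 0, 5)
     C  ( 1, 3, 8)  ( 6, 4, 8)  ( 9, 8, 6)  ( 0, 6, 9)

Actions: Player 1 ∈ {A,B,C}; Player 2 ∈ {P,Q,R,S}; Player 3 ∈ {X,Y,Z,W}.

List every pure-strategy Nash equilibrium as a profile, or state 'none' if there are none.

PSNE: ∅

(A,P,X): not NE [P1→B gives 6>2; P2→S gives 2>0]
(A,P,Y): not NE [P1→C gives 7>5; P2→S gives 8>7; P3→W gives 8>3]
(A,P,Z): not NE [P1→C gives 3>0; P2→S gives 9>1]
(A,P,W): not NE [P1→B gives 5>2; P2→R gives 8>2]
(A,Q,X): not NE [P1→C gives 9>4; P3→Z gives 7>6]
(A,Q,Y): not NE [P1→B gives 8>3; P2→S gives 8>0; P3→Z gives 7>3]
(A,Q,Z): not NE [P1→C gives 7>1; P2→S gives 9>8]
(A,Q,W): not NE [P1→B gives 8>6; P2→R gives 8>5; P3→Z gives 7>6]
(A,R,X): not NE [P2→S gives 2>0; P3→Y gives 8>7]
(A,R,Y): not NE [P1→B gives 9>3; P2→S gives 8>3]
(A,R,Z): not NE [P1→C gives 7>4; P2→S gives 9>0; P3→Y gives 8>6]
(A,R,W): not NE [P3→Y gives 8>1]
(A,S,X): not NE [P1→B gives 5>1; P3→Z gives 7>3]
(A,S,Y): not NE [P3→Z gives 7>5]
(A,S,Z): not NE [P1→C gives 7>4]
(A,S,W): not NE [P1→B gives 9>8; P2→R gives 8>5; P3→Z gives 7>4]
(B,P,X): not NE [P2→Q gives 11>5]
(B,P,Y): not NE [P1→C gives 7>4; P2→R gives 8>3; P3→Z gives 9>1]
(B,P,Z): not NE [P1→C gives 3>2]
(B,P,W): not NE [P2→R gives 9>4; P3→Z gives 9>2]
(B,Q,X): not NE [P3→W gives 6>0]
(B,Q,Y): not NE [P2→R gives 8>7; P3→W gives 6>4]
(B,Q,Z): not NE [P1→C gives 7>1; P2→P gives 4>2; P3→W gives 6>1]
(B,Q,W): not NE [P2→R gives 9>4]
(B,R,X): not NE [P2→Q gives 11>1; P3→W gives 7>0]
(B,R,Y): not NE [P3→W gives 7>6]
(B,R,Z): not NE [P2→P gives 4>2; P3→W gives 7>5]
(B,R,W): not NE [P1→C gives 9>6]
(B,S,X): not NE [P2→Q gives 11>8]
(B,S,Y): not NE [P1→A gives 9>6; P2→R gives 8>7; P3→X gives 7>1]
(B,S,Z): not NE [P1→C gives 7>4; P2→P gives 4>1; P3→X gives 7>1]
(B,S,W): not NE [P2→R gives 9>0; P3→X gives 7>5]
(C,P,X): not NE [P1→B gives 6>0; P2→S gives 9>8; P3→W gives 8>0]
(C,P,Y): not NE [P3→W gives 8>4]
(C,P,Z): not NE [P3→W gives 8>3]
(C,P,W): not NE [P1→B gives 5>1; P2→R gives 8>3]
(C,Q,X): not NE [P3→W gives 8>7]
(C,Q,Y): not NE [P1→B gives 8>0; P2→P gives 9>6; P3→W gives 8>3]
(C,Q,Z): not NE [P2→P gives 7>3; P3→W gives 8>1]
(C,Q,W): not NE [P1→B gives 8>6; P2→R gives 8>4]
(C,R,X): not NE [P2→S gives 9>3]
(C,R,Y): not NE [P1→B gives 9>3; P2→P gives 9>8; P3→Z gives 8>2]
(C,R,Z): not NE [P2→P gives 7>3]
(C,R,W): not NE [P3→Z gives 8>6]
(C,S,X): not NE [P1→B gives 5>2; P3→W gives 9>2]
(C,S,Y): not NE [P1→A gives 9>5; P2→P gives 9>5]
(C,S,Z): not NE [P2→P gives 7>5; P3→W gives 9>1]
(C,S,W): not NE [P1→B gives 9>0; P2→R gives 8>6]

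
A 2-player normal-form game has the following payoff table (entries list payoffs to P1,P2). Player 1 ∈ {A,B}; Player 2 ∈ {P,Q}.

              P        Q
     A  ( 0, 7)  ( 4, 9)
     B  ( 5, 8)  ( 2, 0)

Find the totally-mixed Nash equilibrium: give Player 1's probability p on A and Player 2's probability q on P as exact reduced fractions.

P1 mixes 4/5 on A; P2 mixes 2/7 on P

P1 indiff ⇒ q·0+(1-q)·4 = q·5+(1-q)·2 ⇒ q(-5) = (1-q)(-2) ⇒ q = 2/7
P2 indiff ⇒ p·7+(1-p)·8 = p·9+(1-p)·0 ⇒ p(-2) = (1-p)(-8) ⇒ p = 4/5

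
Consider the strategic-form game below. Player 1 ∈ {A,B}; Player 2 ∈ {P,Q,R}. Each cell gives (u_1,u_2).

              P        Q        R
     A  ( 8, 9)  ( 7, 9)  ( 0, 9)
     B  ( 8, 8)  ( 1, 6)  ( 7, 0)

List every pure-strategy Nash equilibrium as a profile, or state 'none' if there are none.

NE set: (A,P), (A,Q), (B,P)

(A,P): NE
(A,Q): NE
(A,R): not NE [P1→B gives 7>0]
(B,P): NE
(B,Q): not NE [P1→A gives 7>1; P2→P gives 8>6]
(B,R): not NE [P2→P gives 8>0]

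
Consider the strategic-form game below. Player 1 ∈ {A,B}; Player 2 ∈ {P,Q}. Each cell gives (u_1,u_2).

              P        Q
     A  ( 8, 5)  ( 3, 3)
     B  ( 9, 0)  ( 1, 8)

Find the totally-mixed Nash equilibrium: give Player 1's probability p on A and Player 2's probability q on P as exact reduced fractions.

P1 indiff ⇒ q·8+(1-q)·3 = q·9+(1-q)·1 ⇒ q(-1) = (1-q)(-2) ⇒ q = 2/3
P2 indiff ⇒ p·5+(1-p)·0 = p·3+(1-p)·8 ⇒ p(2) = (1-p)(8) ⇒ p = 4/5

P1 mixes 4/5 on A; P2 mixes 2/3 on P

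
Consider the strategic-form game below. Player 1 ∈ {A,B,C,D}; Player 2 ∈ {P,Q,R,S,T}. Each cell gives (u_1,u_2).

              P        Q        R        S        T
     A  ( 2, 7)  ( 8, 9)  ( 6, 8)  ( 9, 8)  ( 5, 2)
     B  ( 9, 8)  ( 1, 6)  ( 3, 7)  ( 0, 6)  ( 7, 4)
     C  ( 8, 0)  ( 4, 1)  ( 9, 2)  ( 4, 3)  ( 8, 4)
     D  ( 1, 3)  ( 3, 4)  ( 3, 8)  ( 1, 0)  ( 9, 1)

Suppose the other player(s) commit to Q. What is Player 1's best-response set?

argmax u_1 = {A}

u_1(A vs Q) = 8
u_1(B vs Q) = 1
u_1(C vs Q) = 4
u_1(D vs Q) = 3
max payoff 8 at {A}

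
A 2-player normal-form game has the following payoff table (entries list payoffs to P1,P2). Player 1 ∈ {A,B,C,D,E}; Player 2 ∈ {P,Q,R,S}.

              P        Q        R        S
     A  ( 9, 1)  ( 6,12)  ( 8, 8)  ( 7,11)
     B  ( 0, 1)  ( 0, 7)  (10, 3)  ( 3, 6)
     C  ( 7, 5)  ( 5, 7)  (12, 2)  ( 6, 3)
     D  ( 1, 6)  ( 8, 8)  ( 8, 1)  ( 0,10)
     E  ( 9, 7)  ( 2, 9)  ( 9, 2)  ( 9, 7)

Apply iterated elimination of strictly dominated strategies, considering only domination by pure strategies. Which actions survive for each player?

IESDS → P1:{A,D,E} P2:{Q,S}

P1 drop B (C beats it: P:7>0 Q:5>0 R:12>10 S:6>3)
P2 drop P (Q beats it: A:12>1 C:7>5 D:8>6 E:9>7)
P2 drop R (Q beats it: A:12>8 C:7>2 D:8>1 E:9>2)
P1 drop C (A beats it: Q:6>5 S:7>6)
P1→{A,D,E} P2→{Q,S}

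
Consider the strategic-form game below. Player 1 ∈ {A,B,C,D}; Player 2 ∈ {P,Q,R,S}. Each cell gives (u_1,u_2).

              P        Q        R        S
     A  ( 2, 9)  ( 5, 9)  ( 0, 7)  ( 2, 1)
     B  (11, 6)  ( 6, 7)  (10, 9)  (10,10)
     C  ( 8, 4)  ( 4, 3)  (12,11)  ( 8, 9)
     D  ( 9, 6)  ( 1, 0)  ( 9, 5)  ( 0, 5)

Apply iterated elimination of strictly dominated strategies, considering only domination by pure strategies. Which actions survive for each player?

IESDS → P1:{B,C} P2:{R,S}

P1 drop A (B beats it: P:11>2 Q:6>5 R:10>0 S:10>2)
P1 drop D (B beats it: P:11>9 Q:6>1 R:10>9 S:10>0)
P2 drop P (R beats it: B:9>6 C:11>4)
P2 drop Q (R beats it: B:9>7 C:11>3)
P1→{B,C} P2→{R,S}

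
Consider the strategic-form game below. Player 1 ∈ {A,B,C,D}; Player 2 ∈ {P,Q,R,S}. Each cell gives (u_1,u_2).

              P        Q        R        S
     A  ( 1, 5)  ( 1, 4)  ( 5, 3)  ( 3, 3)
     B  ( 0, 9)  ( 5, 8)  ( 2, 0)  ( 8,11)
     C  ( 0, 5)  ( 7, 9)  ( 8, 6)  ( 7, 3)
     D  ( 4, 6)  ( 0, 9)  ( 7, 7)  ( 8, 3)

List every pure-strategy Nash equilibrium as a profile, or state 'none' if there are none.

(A,P): not NE [P1→D gives 4>1]
(A,Q): not NE [P1→C gives 7>1; P2→P gives 5>4]
(A,R): not NE [P1→C gives 8>5; P2→P gives 5>3]
(A,S): not NE [P1→D gives 8>3; P2→P gives 5>3]
(B,P): not NE [P1→D gives 4>0; P2→S gives 11>9]
(B,Q): not NE [P1→C gives 7>5; P2→S gives 11>8]
(B,R): not NE [P1→C gives 8>2; P2→S gives 11>0]
(B,S): NE
(C,P): not NE [P1→D gives 4>0; P2→Q gives 9>5]
(C,Q): NE
(C,R): not NE [P2→Q gives 9>6]
(C,S): not NE [P1→D gives 8>7; P2→Q gives 9>3]
(D,P): not NE [P2→Q gives 9>6]
(D,Q): not NE [P1→C gives 7>0]
(D,R): not NE [P1→C gives 8>7; P2→Q gives 9>7]
(D,S): not NE [P2→Q gives 9>3]

Nash profiles: (B,S), (C,Q)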